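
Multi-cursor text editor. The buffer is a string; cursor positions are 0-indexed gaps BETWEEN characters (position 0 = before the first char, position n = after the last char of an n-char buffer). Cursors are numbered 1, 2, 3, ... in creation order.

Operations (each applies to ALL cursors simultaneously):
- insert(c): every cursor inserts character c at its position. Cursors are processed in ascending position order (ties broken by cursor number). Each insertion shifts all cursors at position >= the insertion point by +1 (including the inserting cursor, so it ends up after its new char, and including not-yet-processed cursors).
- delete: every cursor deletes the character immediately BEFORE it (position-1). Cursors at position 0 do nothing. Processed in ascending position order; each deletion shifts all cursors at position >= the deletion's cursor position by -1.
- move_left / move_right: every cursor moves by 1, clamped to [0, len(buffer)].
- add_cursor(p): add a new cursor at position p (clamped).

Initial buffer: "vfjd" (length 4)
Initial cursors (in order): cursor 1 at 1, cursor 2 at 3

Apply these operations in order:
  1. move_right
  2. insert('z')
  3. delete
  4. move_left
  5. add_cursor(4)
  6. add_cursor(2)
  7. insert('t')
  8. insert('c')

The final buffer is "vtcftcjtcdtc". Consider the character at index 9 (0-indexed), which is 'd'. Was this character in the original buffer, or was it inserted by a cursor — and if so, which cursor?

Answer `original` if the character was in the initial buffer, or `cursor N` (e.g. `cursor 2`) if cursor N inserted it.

Answer: original

Derivation:
After op 1 (move_right): buffer="vfjd" (len 4), cursors c1@2 c2@4, authorship ....
After op 2 (insert('z')): buffer="vfzjdz" (len 6), cursors c1@3 c2@6, authorship ..1..2
After op 3 (delete): buffer="vfjd" (len 4), cursors c1@2 c2@4, authorship ....
After op 4 (move_left): buffer="vfjd" (len 4), cursors c1@1 c2@3, authorship ....
After op 5 (add_cursor(4)): buffer="vfjd" (len 4), cursors c1@1 c2@3 c3@4, authorship ....
After op 6 (add_cursor(2)): buffer="vfjd" (len 4), cursors c1@1 c4@2 c2@3 c3@4, authorship ....
After op 7 (insert('t')): buffer="vtftjtdt" (len 8), cursors c1@2 c4@4 c2@6 c3@8, authorship .1.4.2.3
After op 8 (insert('c')): buffer="vtcftcjtcdtc" (len 12), cursors c1@3 c4@6 c2@9 c3@12, authorship .11.44.22.33
Authorship (.=original, N=cursor N): . 1 1 . 4 4 . 2 2 . 3 3
Index 9: author = original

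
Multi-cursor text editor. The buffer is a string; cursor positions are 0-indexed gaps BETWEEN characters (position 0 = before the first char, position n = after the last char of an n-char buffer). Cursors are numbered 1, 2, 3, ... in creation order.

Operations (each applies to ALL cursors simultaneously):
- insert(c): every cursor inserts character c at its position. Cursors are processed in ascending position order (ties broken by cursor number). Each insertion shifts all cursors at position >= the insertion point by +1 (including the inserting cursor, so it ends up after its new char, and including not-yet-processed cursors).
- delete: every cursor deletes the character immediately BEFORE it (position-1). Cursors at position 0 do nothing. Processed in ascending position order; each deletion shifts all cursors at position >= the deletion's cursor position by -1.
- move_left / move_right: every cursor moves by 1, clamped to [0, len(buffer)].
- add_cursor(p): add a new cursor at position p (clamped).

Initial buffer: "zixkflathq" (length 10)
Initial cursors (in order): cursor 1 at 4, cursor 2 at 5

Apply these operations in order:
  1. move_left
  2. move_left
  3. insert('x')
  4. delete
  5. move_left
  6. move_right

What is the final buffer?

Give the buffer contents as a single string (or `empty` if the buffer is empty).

Answer: zixkflathq

Derivation:
After op 1 (move_left): buffer="zixkflathq" (len 10), cursors c1@3 c2@4, authorship ..........
After op 2 (move_left): buffer="zixkflathq" (len 10), cursors c1@2 c2@3, authorship ..........
After op 3 (insert('x')): buffer="zixxxkflathq" (len 12), cursors c1@3 c2@5, authorship ..1.2.......
After op 4 (delete): buffer="zixkflathq" (len 10), cursors c1@2 c2@3, authorship ..........
After op 5 (move_left): buffer="zixkflathq" (len 10), cursors c1@1 c2@2, authorship ..........
After op 6 (move_right): buffer="zixkflathq" (len 10), cursors c1@2 c2@3, authorship ..........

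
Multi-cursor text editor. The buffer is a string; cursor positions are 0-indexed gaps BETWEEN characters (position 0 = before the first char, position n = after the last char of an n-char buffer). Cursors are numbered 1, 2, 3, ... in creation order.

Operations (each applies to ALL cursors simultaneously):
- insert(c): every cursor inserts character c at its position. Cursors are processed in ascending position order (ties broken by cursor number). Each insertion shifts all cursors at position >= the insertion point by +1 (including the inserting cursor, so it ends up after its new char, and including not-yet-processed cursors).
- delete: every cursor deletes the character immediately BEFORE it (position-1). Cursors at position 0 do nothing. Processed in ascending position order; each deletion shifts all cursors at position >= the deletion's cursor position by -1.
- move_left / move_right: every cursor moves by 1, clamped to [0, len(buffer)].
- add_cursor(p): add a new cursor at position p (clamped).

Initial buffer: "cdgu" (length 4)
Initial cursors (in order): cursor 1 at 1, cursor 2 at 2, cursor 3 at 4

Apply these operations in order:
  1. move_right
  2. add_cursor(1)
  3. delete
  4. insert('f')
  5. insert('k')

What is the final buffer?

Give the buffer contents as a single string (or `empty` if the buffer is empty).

Answer: ffffkkkk

Derivation:
After op 1 (move_right): buffer="cdgu" (len 4), cursors c1@2 c2@3 c3@4, authorship ....
After op 2 (add_cursor(1)): buffer="cdgu" (len 4), cursors c4@1 c1@2 c2@3 c3@4, authorship ....
After op 3 (delete): buffer="" (len 0), cursors c1@0 c2@0 c3@0 c4@0, authorship 
After op 4 (insert('f')): buffer="ffff" (len 4), cursors c1@4 c2@4 c3@4 c4@4, authorship 1234
After op 5 (insert('k')): buffer="ffffkkkk" (len 8), cursors c1@8 c2@8 c3@8 c4@8, authorship 12341234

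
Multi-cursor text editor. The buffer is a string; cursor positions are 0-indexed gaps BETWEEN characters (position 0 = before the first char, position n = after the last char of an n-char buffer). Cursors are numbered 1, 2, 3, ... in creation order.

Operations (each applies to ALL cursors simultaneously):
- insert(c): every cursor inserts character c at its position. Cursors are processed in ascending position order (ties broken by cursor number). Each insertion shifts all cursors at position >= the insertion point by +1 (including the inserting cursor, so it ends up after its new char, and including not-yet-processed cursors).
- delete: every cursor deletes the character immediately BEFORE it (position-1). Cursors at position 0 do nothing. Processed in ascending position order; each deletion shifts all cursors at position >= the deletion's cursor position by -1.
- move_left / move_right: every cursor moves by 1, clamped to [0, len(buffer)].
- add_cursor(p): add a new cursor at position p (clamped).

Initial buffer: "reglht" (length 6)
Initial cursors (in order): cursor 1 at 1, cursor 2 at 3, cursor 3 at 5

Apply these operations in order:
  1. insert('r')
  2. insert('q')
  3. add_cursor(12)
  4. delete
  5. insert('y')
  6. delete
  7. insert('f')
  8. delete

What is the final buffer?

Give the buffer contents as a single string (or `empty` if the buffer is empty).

After op 1 (insert('r')): buffer="rregrlhrt" (len 9), cursors c1@2 c2@5 c3@8, authorship .1..2..3.
After op 2 (insert('q')): buffer="rrqegrqlhrqt" (len 12), cursors c1@3 c2@7 c3@11, authorship .11..22..33.
After op 3 (add_cursor(12)): buffer="rrqegrqlhrqt" (len 12), cursors c1@3 c2@7 c3@11 c4@12, authorship .11..22..33.
After op 4 (delete): buffer="rregrlhr" (len 8), cursors c1@2 c2@5 c3@8 c4@8, authorship .1..2..3
After op 5 (insert('y')): buffer="rryegrylhryy" (len 12), cursors c1@3 c2@7 c3@12 c4@12, authorship .11..22..334
After op 6 (delete): buffer="rregrlhr" (len 8), cursors c1@2 c2@5 c3@8 c4@8, authorship .1..2..3
After op 7 (insert('f')): buffer="rrfegrflhrff" (len 12), cursors c1@3 c2@7 c3@12 c4@12, authorship .11..22..334
After op 8 (delete): buffer="rregrlhr" (len 8), cursors c1@2 c2@5 c3@8 c4@8, authorship .1..2..3

Answer: rregrlhr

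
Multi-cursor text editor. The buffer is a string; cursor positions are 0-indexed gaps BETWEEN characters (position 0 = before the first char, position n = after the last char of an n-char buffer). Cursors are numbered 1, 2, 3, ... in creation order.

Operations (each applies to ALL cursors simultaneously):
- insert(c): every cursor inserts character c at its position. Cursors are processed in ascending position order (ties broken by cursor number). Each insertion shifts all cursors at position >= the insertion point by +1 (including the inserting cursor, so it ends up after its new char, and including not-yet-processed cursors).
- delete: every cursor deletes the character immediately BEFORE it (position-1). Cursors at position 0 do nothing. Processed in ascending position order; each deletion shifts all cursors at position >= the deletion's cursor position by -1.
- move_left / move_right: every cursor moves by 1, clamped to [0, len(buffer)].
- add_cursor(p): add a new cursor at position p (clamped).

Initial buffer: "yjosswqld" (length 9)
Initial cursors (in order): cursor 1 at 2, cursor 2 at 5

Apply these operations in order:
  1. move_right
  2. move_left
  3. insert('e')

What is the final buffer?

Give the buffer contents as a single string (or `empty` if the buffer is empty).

Answer: yjeossewqld

Derivation:
After op 1 (move_right): buffer="yjosswqld" (len 9), cursors c1@3 c2@6, authorship .........
After op 2 (move_left): buffer="yjosswqld" (len 9), cursors c1@2 c2@5, authorship .........
After op 3 (insert('e')): buffer="yjeossewqld" (len 11), cursors c1@3 c2@7, authorship ..1...2....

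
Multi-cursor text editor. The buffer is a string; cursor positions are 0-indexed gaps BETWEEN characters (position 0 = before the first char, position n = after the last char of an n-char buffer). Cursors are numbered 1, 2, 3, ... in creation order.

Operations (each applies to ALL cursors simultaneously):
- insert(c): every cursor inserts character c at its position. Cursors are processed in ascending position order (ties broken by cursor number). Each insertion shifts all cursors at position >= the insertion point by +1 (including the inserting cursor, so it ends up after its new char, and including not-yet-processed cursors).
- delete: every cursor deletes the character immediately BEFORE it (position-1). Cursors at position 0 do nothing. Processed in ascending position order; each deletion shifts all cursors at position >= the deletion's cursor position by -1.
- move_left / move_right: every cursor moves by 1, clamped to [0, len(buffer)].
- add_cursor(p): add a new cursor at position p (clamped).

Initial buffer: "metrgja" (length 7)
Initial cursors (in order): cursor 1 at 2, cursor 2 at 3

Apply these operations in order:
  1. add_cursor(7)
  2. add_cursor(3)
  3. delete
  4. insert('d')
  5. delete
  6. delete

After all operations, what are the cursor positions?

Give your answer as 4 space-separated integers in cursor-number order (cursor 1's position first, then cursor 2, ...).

Answer: 0 0 2 0

Derivation:
After op 1 (add_cursor(7)): buffer="metrgja" (len 7), cursors c1@2 c2@3 c3@7, authorship .......
After op 2 (add_cursor(3)): buffer="metrgja" (len 7), cursors c1@2 c2@3 c4@3 c3@7, authorship .......
After op 3 (delete): buffer="rgj" (len 3), cursors c1@0 c2@0 c4@0 c3@3, authorship ...
After op 4 (insert('d')): buffer="dddrgjd" (len 7), cursors c1@3 c2@3 c4@3 c3@7, authorship 124...3
After op 5 (delete): buffer="rgj" (len 3), cursors c1@0 c2@0 c4@0 c3@3, authorship ...
After op 6 (delete): buffer="rg" (len 2), cursors c1@0 c2@0 c4@0 c3@2, authorship ..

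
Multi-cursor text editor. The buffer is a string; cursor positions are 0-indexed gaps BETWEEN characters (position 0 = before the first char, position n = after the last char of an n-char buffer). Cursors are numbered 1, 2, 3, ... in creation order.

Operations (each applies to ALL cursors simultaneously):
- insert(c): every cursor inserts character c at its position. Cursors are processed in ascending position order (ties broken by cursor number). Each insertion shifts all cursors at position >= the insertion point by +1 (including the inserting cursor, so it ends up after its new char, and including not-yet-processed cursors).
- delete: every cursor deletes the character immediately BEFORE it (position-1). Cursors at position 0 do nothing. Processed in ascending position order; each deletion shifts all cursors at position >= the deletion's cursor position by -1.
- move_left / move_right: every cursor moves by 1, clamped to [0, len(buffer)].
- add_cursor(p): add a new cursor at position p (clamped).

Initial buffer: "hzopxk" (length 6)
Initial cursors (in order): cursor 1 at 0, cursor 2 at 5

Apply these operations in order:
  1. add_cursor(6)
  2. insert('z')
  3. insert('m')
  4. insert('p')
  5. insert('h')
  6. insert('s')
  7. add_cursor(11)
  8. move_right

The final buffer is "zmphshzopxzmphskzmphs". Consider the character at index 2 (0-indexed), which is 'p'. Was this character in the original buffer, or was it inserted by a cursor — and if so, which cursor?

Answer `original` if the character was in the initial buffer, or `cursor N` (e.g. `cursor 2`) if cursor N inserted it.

Answer: cursor 1

Derivation:
After op 1 (add_cursor(6)): buffer="hzopxk" (len 6), cursors c1@0 c2@5 c3@6, authorship ......
After op 2 (insert('z')): buffer="zhzopxzkz" (len 9), cursors c1@1 c2@7 c3@9, authorship 1.....2.3
After op 3 (insert('m')): buffer="zmhzopxzmkzm" (len 12), cursors c1@2 c2@9 c3@12, authorship 11.....22.33
After op 4 (insert('p')): buffer="zmphzopxzmpkzmp" (len 15), cursors c1@3 c2@11 c3@15, authorship 111.....222.333
After op 5 (insert('h')): buffer="zmphhzopxzmphkzmph" (len 18), cursors c1@4 c2@13 c3@18, authorship 1111.....2222.3333
After op 6 (insert('s')): buffer="zmphshzopxzmphskzmphs" (len 21), cursors c1@5 c2@15 c3@21, authorship 11111.....22222.33333
After op 7 (add_cursor(11)): buffer="zmphshzopxzmphskzmphs" (len 21), cursors c1@5 c4@11 c2@15 c3@21, authorship 11111.....22222.33333
After op 8 (move_right): buffer="zmphshzopxzmphskzmphs" (len 21), cursors c1@6 c4@12 c2@16 c3@21, authorship 11111.....22222.33333
Authorship (.=original, N=cursor N): 1 1 1 1 1 . . . . . 2 2 2 2 2 . 3 3 3 3 3
Index 2: author = 1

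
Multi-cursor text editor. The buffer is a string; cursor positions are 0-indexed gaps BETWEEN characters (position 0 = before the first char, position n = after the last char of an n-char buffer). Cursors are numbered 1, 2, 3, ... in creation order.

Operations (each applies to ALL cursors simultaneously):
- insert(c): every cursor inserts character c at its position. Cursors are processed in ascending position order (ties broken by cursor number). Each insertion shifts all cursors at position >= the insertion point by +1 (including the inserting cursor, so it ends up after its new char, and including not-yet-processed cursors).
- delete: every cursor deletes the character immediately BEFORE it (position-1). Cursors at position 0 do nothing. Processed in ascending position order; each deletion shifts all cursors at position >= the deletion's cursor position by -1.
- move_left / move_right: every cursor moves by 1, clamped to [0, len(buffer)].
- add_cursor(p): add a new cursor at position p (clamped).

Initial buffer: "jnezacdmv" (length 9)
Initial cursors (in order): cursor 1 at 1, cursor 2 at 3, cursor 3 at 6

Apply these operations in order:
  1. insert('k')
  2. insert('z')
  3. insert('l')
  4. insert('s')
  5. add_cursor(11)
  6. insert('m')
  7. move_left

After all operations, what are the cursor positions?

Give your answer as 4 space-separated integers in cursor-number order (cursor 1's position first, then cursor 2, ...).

Answer: 5 13 21 13

Derivation:
After op 1 (insert('k')): buffer="jknekzackdmv" (len 12), cursors c1@2 c2@5 c3@9, authorship .1..2...3...
After op 2 (insert('z')): buffer="jkznekzzackzdmv" (len 15), cursors c1@3 c2@7 c3@12, authorship .11..22...33...
After op 3 (insert('l')): buffer="jkzlnekzlzackzldmv" (len 18), cursors c1@4 c2@9 c3@15, authorship .111..222...333...
After op 4 (insert('s')): buffer="jkzlsnekzlszackzlsdmv" (len 21), cursors c1@5 c2@11 c3@18, authorship .1111..2222...3333...
After op 5 (add_cursor(11)): buffer="jkzlsnekzlszackzlsdmv" (len 21), cursors c1@5 c2@11 c4@11 c3@18, authorship .1111..2222...3333...
After op 6 (insert('m')): buffer="jkzlsmnekzlsmmzackzlsmdmv" (len 25), cursors c1@6 c2@14 c4@14 c3@22, authorship .11111..222224...33333...
After op 7 (move_left): buffer="jkzlsmnekzlsmmzackzlsmdmv" (len 25), cursors c1@5 c2@13 c4@13 c3@21, authorship .11111..222224...33333...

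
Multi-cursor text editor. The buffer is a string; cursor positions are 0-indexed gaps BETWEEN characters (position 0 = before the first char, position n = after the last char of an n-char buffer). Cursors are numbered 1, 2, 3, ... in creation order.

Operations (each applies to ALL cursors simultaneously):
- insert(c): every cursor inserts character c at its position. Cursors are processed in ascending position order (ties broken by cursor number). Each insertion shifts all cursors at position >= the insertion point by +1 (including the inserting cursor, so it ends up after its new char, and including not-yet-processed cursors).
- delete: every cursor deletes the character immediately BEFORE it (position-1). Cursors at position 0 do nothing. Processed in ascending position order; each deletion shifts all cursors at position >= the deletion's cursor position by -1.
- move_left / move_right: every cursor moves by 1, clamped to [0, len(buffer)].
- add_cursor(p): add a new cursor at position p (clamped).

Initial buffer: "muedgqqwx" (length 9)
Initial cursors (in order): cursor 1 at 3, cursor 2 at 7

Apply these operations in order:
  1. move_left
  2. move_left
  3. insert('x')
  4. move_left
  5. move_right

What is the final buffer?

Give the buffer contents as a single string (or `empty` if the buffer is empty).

After op 1 (move_left): buffer="muedgqqwx" (len 9), cursors c1@2 c2@6, authorship .........
After op 2 (move_left): buffer="muedgqqwx" (len 9), cursors c1@1 c2@5, authorship .........
After op 3 (insert('x')): buffer="mxuedgxqqwx" (len 11), cursors c1@2 c2@7, authorship .1....2....
After op 4 (move_left): buffer="mxuedgxqqwx" (len 11), cursors c1@1 c2@6, authorship .1....2....
After op 5 (move_right): buffer="mxuedgxqqwx" (len 11), cursors c1@2 c2@7, authorship .1....2....

Answer: mxuedgxqqwx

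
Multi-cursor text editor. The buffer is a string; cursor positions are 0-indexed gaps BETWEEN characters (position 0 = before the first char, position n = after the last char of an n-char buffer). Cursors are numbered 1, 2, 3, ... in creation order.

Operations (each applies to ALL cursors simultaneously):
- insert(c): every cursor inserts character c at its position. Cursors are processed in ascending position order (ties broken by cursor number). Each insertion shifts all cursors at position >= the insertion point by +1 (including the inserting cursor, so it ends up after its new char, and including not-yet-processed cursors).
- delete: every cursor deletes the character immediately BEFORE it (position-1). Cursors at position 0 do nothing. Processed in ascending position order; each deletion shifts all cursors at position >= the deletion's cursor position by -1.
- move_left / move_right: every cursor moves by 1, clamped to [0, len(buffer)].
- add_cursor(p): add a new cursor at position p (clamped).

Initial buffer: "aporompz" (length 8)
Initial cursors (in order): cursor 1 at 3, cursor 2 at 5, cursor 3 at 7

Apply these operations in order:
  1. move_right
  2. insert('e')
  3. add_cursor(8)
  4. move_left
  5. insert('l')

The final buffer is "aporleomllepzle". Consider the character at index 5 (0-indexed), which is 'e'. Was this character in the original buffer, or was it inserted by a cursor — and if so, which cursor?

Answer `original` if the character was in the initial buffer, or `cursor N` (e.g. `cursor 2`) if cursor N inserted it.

After op 1 (move_right): buffer="aporompz" (len 8), cursors c1@4 c2@6 c3@8, authorship ........
After op 2 (insert('e')): buffer="aporeomepze" (len 11), cursors c1@5 c2@8 c3@11, authorship ....1..2..3
After op 3 (add_cursor(8)): buffer="aporeomepze" (len 11), cursors c1@5 c2@8 c4@8 c3@11, authorship ....1..2..3
After op 4 (move_left): buffer="aporeomepze" (len 11), cursors c1@4 c2@7 c4@7 c3@10, authorship ....1..2..3
After op 5 (insert('l')): buffer="aporleomllepzle" (len 15), cursors c1@5 c2@10 c4@10 c3@14, authorship ....11..242..33
Authorship (.=original, N=cursor N): . . . . 1 1 . . 2 4 2 . . 3 3
Index 5: author = 1

Answer: cursor 1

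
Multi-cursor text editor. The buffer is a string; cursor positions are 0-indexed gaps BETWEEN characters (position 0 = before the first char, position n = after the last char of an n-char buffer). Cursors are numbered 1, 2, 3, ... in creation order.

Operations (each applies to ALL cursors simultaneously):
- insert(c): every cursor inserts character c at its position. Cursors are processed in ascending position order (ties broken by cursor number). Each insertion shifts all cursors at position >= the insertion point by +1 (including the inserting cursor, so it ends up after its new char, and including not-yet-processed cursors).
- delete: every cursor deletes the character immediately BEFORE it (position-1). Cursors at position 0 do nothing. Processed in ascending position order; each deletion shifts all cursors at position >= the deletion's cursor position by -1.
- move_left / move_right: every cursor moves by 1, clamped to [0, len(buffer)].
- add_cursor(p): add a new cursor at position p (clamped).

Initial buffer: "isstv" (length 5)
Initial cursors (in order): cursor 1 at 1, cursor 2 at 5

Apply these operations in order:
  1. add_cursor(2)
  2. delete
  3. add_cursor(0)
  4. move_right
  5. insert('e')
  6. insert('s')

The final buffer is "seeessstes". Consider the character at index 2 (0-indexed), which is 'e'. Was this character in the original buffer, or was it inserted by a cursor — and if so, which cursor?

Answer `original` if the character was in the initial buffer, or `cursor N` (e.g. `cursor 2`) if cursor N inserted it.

After op 1 (add_cursor(2)): buffer="isstv" (len 5), cursors c1@1 c3@2 c2@5, authorship .....
After op 2 (delete): buffer="st" (len 2), cursors c1@0 c3@0 c2@2, authorship ..
After op 3 (add_cursor(0)): buffer="st" (len 2), cursors c1@0 c3@0 c4@0 c2@2, authorship ..
After op 4 (move_right): buffer="st" (len 2), cursors c1@1 c3@1 c4@1 c2@2, authorship ..
After op 5 (insert('e')): buffer="seeete" (len 6), cursors c1@4 c3@4 c4@4 c2@6, authorship .134.2
After op 6 (insert('s')): buffer="seeessstes" (len 10), cursors c1@7 c3@7 c4@7 c2@10, authorship .134134.22
Authorship (.=original, N=cursor N): . 1 3 4 1 3 4 . 2 2
Index 2: author = 3

Answer: cursor 3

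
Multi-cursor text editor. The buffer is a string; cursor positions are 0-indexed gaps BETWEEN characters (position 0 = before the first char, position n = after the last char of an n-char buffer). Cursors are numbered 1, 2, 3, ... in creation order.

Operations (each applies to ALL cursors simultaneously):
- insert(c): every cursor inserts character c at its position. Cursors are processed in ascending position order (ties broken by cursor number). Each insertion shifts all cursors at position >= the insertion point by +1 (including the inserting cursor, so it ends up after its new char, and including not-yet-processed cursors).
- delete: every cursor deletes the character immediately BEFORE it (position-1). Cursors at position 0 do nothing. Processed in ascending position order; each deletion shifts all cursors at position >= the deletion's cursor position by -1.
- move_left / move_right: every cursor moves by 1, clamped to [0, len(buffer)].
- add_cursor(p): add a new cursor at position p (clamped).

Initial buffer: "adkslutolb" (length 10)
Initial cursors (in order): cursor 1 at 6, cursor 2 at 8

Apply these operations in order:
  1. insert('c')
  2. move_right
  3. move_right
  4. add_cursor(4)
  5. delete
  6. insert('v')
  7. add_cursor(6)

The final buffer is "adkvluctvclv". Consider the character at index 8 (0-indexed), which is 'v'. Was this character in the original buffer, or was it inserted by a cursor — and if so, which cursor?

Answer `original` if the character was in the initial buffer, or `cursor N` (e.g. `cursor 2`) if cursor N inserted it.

After op 1 (insert('c')): buffer="adksluctoclb" (len 12), cursors c1@7 c2@10, authorship ......1..2..
After op 2 (move_right): buffer="adksluctoclb" (len 12), cursors c1@8 c2@11, authorship ......1..2..
After op 3 (move_right): buffer="adksluctoclb" (len 12), cursors c1@9 c2@12, authorship ......1..2..
After op 4 (add_cursor(4)): buffer="adksluctoclb" (len 12), cursors c3@4 c1@9 c2@12, authorship ......1..2..
After op 5 (delete): buffer="adkluctcl" (len 9), cursors c3@3 c1@7 c2@9, authorship .....1.2.
After op 6 (insert('v')): buffer="adkvluctvclv" (len 12), cursors c3@4 c1@9 c2@12, authorship ...3..1.12.2
After op 7 (add_cursor(6)): buffer="adkvluctvclv" (len 12), cursors c3@4 c4@6 c1@9 c2@12, authorship ...3..1.12.2
Authorship (.=original, N=cursor N): . . . 3 . . 1 . 1 2 . 2
Index 8: author = 1

Answer: cursor 1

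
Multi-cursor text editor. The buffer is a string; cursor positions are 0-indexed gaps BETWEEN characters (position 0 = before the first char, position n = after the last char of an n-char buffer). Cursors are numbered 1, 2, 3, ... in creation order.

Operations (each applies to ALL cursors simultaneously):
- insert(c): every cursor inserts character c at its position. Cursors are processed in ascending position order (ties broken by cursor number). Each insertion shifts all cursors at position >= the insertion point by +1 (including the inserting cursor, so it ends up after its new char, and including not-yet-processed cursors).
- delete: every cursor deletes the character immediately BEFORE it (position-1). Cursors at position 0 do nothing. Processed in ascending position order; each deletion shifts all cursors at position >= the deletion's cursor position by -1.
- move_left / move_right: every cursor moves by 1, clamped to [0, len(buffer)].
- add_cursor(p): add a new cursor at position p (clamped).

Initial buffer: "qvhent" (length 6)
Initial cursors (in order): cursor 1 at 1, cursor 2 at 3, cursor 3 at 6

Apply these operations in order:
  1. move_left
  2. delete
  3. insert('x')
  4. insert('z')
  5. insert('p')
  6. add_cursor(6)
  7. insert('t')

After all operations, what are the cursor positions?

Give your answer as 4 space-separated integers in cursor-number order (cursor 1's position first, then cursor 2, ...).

After op 1 (move_left): buffer="qvhent" (len 6), cursors c1@0 c2@2 c3@5, authorship ......
After op 2 (delete): buffer="qhet" (len 4), cursors c1@0 c2@1 c3@3, authorship ....
After op 3 (insert('x')): buffer="xqxhext" (len 7), cursors c1@1 c2@3 c3@6, authorship 1.2..3.
After op 4 (insert('z')): buffer="xzqxzhexzt" (len 10), cursors c1@2 c2@5 c3@9, authorship 11.22..33.
After op 5 (insert('p')): buffer="xzpqxzphexzpt" (len 13), cursors c1@3 c2@7 c3@12, authorship 111.222..333.
After op 6 (add_cursor(6)): buffer="xzpqxzphexzpt" (len 13), cursors c1@3 c4@6 c2@7 c3@12, authorship 111.222..333.
After op 7 (insert('t')): buffer="xzptqxztpthexzptt" (len 17), cursors c1@4 c4@8 c2@10 c3@16, authorship 1111.22422..3333.

Answer: 4 10 16 8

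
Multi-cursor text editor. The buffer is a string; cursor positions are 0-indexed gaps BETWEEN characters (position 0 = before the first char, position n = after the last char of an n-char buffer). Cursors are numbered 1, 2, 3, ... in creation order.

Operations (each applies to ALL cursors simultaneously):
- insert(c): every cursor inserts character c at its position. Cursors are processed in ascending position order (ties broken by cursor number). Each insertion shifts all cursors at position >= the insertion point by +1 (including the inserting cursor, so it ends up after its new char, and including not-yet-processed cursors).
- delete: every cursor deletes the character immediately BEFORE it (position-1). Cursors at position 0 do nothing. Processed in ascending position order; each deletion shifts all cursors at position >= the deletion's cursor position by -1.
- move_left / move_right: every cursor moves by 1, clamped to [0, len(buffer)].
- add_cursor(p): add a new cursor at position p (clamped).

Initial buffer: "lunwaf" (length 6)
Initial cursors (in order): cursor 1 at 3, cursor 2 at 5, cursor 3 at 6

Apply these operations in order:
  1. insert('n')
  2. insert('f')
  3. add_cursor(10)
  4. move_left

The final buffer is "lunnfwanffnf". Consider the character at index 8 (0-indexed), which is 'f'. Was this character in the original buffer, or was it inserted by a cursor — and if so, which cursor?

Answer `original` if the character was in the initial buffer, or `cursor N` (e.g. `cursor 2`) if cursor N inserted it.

After op 1 (insert('n')): buffer="lunnwanfn" (len 9), cursors c1@4 c2@7 c3@9, authorship ...1..2.3
After op 2 (insert('f')): buffer="lunnfwanffnf" (len 12), cursors c1@5 c2@9 c3@12, authorship ...11..22.33
After op 3 (add_cursor(10)): buffer="lunnfwanffnf" (len 12), cursors c1@5 c2@9 c4@10 c3@12, authorship ...11..22.33
After op 4 (move_left): buffer="lunnfwanffnf" (len 12), cursors c1@4 c2@8 c4@9 c3@11, authorship ...11..22.33
Authorship (.=original, N=cursor N): . . . 1 1 . . 2 2 . 3 3
Index 8: author = 2

Answer: cursor 2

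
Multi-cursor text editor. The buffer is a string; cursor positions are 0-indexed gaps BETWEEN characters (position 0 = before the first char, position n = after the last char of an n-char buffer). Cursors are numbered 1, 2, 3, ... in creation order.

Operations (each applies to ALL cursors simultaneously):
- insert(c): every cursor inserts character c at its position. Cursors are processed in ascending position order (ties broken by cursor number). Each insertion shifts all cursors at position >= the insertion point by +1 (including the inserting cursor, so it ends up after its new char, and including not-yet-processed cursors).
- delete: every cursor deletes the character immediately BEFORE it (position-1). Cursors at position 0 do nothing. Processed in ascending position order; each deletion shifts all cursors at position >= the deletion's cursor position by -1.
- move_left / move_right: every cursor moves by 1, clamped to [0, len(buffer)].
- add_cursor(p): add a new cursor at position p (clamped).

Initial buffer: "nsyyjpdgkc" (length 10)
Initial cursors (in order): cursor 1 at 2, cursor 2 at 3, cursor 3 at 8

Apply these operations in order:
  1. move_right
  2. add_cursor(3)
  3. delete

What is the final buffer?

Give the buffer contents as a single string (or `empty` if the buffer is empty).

After op 1 (move_right): buffer="nsyyjpdgkc" (len 10), cursors c1@3 c2@4 c3@9, authorship ..........
After op 2 (add_cursor(3)): buffer="nsyyjpdgkc" (len 10), cursors c1@3 c4@3 c2@4 c3@9, authorship ..........
After op 3 (delete): buffer="njpdgc" (len 6), cursors c1@1 c2@1 c4@1 c3@5, authorship ......

Answer: njpdgc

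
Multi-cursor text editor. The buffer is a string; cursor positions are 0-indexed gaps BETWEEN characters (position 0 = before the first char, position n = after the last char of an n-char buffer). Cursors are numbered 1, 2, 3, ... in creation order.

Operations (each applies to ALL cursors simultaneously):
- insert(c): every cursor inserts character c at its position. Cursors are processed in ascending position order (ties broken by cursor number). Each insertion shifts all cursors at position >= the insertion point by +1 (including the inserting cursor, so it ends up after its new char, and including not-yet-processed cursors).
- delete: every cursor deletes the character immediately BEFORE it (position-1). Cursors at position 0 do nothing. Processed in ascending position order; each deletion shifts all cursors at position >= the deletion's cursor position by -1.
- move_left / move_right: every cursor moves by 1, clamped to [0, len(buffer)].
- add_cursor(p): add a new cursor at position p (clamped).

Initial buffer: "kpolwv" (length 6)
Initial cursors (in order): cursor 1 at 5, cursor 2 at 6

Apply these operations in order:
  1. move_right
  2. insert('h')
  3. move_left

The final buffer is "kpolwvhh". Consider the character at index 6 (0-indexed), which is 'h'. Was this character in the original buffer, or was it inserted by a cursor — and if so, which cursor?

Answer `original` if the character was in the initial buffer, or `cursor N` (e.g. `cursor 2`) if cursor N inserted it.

After op 1 (move_right): buffer="kpolwv" (len 6), cursors c1@6 c2@6, authorship ......
After op 2 (insert('h')): buffer="kpolwvhh" (len 8), cursors c1@8 c2@8, authorship ......12
After op 3 (move_left): buffer="kpolwvhh" (len 8), cursors c1@7 c2@7, authorship ......12
Authorship (.=original, N=cursor N): . . . . . . 1 2
Index 6: author = 1

Answer: cursor 1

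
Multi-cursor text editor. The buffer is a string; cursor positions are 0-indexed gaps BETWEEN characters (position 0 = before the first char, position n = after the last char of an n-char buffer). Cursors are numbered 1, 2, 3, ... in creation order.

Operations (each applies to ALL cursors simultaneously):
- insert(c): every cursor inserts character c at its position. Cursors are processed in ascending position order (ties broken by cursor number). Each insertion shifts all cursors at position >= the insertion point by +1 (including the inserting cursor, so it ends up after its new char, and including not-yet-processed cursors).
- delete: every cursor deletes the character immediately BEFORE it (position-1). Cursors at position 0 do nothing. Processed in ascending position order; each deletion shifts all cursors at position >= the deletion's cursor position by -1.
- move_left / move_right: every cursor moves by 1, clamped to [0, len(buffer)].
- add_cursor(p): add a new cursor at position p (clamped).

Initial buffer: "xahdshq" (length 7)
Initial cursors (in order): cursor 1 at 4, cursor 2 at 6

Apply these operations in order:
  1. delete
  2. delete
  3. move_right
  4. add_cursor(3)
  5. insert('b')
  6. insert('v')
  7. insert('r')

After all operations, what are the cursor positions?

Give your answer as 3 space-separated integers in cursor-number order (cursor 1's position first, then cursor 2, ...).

After op 1 (delete): buffer="xahsq" (len 5), cursors c1@3 c2@4, authorship .....
After op 2 (delete): buffer="xaq" (len 3), cursors c1@2 c2@2, authorship ...
After op 3 (move_right): buffer="xaq" (len 3), cursors c1@3 c2@3, authorship ...
After op 4 (add_cursor(3)): buffer="xaq" (len 3), cursors c1@3 c2@3 c3@3, authorship ...
After op 5 (insert('b')): buffer="xaqbbb" (len 6), cursors c1@6 c2@6 c3@6, authorship ...123
After op 6 (insert('v')): buffer="xaqbbbvvv" (len 9), cursors c1@9 c2@9 c3@9, authorship ...123123
After op 7 (insert('r')): buffer="xaqbbbvvvrrr" (len 12), cursors c1@12 c2@12 c3@12, authorship ...123123123

Answer: 12 12 12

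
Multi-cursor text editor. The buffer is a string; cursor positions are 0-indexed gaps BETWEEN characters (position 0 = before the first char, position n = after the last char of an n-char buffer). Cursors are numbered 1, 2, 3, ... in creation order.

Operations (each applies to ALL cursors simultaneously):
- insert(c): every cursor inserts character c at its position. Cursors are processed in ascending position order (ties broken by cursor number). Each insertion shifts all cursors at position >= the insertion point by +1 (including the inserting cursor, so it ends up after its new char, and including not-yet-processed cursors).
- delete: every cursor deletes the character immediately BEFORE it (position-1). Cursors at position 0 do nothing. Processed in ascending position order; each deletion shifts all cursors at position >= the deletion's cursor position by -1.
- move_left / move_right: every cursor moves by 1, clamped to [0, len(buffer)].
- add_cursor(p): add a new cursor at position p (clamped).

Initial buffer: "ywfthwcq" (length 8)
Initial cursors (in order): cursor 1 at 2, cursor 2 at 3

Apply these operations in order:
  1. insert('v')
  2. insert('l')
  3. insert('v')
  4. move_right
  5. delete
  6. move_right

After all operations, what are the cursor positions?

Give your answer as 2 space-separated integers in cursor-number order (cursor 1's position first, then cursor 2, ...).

After op 1 (insert('v')): buffer="ywvfvthwcq" (len 10), cursors c1@3 c2@5, authorship ..1.2.....
After op 2 (insert('l')): buffer="ywvlfvlthwcq" (len 12), cursors c1@4 c2@7, authorship ..11.22.....
After op 3 (insert('v')): buffer="ywvlvfvlvthwcq" (len 14), cursors c1@5 c2@9, authorship ..111.222.....
After op 4 (move_right): buffer="ywvlvfvlvthwcq" (len 14), cursors c1@6 c2@10, authorship ..111.222.....
After op 5 (delete): buffer="ywvlvvlvhwcq" (len 12), cursors c1@5 c2@8, authorship ..111222....
After op 6 (move_right): buffer="ywvlvvlvhwcq" (len 12), cursors c1@6 c2@9, authorship ..111222....

Answer: 6 9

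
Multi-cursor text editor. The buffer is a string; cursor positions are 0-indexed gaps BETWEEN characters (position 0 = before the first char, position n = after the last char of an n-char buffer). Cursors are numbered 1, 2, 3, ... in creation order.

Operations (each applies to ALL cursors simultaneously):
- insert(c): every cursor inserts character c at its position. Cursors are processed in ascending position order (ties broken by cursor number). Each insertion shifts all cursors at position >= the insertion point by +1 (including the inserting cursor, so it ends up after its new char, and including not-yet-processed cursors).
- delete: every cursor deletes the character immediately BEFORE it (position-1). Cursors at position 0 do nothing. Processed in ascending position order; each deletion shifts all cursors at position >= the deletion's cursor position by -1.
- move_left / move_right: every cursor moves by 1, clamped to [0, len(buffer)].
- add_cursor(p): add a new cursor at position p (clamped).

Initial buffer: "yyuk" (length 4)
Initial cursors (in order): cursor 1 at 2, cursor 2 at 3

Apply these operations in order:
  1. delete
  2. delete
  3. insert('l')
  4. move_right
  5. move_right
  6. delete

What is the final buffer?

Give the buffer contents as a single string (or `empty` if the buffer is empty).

Answer: l

Derivation:
After op 1 (delete): buffer="yk" (len 2), cursors c1@1 c2@1, authorship ..
After op 2 (delete): buffer="k" (len 1), cursors c1@0 c2@0, authorship .
After op 3 (insert('l')): buffer="llk" (len 3), cursors c1@2 c2@2, authorship 12.
After op 4 (move_right): buffer="llk" (len 3), cursors c1@3 c2@3, authorship 12.
After op 5 (move_right): buffer="llk" (len 3), cursors c1@3 c2@3, authorship 12.
After op 6 (delete): buffer="l" (len 1), cursors c1@1 c2@1, authorship 1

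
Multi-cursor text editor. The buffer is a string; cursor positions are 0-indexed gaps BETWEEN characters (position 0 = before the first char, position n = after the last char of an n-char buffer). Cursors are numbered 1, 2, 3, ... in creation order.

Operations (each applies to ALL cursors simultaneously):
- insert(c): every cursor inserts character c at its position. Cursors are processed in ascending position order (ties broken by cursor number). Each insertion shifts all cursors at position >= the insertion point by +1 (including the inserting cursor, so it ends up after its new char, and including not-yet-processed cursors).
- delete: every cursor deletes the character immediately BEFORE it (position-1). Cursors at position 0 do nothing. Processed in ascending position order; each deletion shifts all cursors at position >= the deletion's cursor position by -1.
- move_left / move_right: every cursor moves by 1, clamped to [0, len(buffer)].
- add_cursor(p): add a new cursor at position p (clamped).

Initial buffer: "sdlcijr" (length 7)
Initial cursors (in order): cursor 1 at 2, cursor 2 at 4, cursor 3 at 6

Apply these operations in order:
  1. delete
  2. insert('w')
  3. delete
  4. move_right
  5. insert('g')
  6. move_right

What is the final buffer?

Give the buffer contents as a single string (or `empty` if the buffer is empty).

After op 1 (delete): buffer="slir" (len 4), cursors c1@1 c2@2 c3@3, authorship ....
After op 2 (insert('w')): buffer="swlwiwr" (len 7), cursors c1@2 c2@4 c3@6, authorship .1.2.3.
After op 3 (delete): buffer="slir" (len 4), cursors c1@1 c2@2 c3@3, authorship ....
After op 4 (move_right): buffer="slir" (len 4), cursors c1@2 c2@3 c3@4, authorship ....
After op 5 (insert('g')): buffer="slgigrg" (len 7), cursors c1@3 c2@5 c3@7, authorship ..1.2.3
After op 6 (move_right): buffer="slgigrg" (len 7), cursors c1@4 c2@6 c3@7, authorship ..1.2.3

Answer: slgigrg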